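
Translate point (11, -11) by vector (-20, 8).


Translation: (x+dx, y+dy) = (11+-20, -11+8) = (-9, -3)

(-9, -3)


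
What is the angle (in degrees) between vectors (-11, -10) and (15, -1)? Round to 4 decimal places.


dot = -11*15 + -10*-1 = -155
|u| = 14.8661, |v| = 15.0333
cos(angle) = -0.6936
angle = 133.9122 degrees

133.9122 degrees


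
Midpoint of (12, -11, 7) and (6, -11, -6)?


Midpoint = ((12+6)/2, (-11+-11)/2, (7+-6)/2) = (9, -11, 0.5)

(9, -11, 0.5)


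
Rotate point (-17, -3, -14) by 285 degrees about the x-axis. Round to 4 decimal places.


x' = -17
y' = -3*cos(285) - -14*sin(285) = -14.2994
z' = -3*sin(285) + -14*cos(285) = -0.7257

(-17, -14.2994, -0.7257)


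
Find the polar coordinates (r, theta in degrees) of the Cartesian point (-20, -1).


r = sqrt((-20)^2 + (-1)^2) = 20.025
theta = atan2(-1, -20) = 182.8624 degrees

r = 20.025, theta = 182.8624 degrees


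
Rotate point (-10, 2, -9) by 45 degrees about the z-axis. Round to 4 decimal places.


x' = -10*cos(45) - 2*sin(45) = -8.4853
y' = -10*sin(45) + 2*cos(45) = -5.6569
z' = -9

(-8.4853, -5.6569, -9)


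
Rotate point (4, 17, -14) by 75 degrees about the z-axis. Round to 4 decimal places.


x' = 4*cos(75) - 17*sin(75) = -15.3855
y' = 4*sin(75) + 17*cos(75) = 8.2636
z' = -14

(-15.3855, 8.2636, -14)


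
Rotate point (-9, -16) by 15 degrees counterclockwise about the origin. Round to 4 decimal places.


x' = -9*cos(15) - -16*sin(15) = -4.5522
y' = -9*sin(15) + -16*cos(15) = -17.7842

(-4.5522, -17.7842)


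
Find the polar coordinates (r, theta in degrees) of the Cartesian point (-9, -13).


r = sqrt((-9)^2 + (-13)^2) = 15.8114
theta = atan2(-13, -9) = 235.3048 degrees

r = 15.8114, theta = 235.3048 degrees


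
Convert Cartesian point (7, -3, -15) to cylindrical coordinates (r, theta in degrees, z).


r = sqrt(7^2 + (-3)^2) = 7.6158
theta = atan2(-3, 7) = 336.8014 deg
z = -15

r = 7.6158, theta = 336.8014 deg, z = -15


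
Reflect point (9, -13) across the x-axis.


Reflection across x-axis: (x, y) -> (x, -y)
(9, -13) -> (9, 13)

(9, 13)


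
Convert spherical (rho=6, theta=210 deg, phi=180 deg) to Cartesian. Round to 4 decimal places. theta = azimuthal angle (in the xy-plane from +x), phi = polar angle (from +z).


x = 6 * sin(180) * cos(210) = 0
y = 6 * sin(180) * sin(210) = 0
z = 6 * cos(180) = -6

(0, 0, -6)


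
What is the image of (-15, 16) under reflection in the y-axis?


Reflection across y-axis: (x, y) -> (-x, y)
(-15, 16) -> (15, 16)

(15, 16)


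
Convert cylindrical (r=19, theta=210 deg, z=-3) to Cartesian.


x = 19 * cos(210) = -16.4545
y = 19 * sin(210) = -9.5
z = -3

(-16.4545, -9.5, -3)


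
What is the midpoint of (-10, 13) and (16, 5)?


Midpoint = ((-10+16)/2, (13+5)/2) = (3, 9)

(3, 9)


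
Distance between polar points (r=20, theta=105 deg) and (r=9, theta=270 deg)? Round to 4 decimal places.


d = sqrt(r1^2 + r2^2 - 2*r1*r2*cos(t2-t1))
d = sqrt(20^2 + 9^2 - 2*20*9*cos(270-105)) = 28.7877

28.7877


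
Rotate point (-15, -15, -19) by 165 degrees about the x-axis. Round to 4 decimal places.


x' = -15
y' = -15*cos(165) - -19*sin(165) = 19.4064
z' = -15*sin(165) + -19*cos(165) = 14.4703

(-15, 19.4064, 14.4703)


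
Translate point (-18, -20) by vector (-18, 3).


Translation: (x+dx, y+dy) = (-18+-18, -20+3) = (-36, -17)

(-36, -17)


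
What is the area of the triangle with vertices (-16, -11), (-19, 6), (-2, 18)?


Area = |x1(y2-y3) + x2(y3-y1) + x3(y1-y2)| / 2
= |-16*(6-18) + -19*(18--11) + -2*(-11-6)| / 2
= 162.5

162.5


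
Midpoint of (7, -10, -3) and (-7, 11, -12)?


Midpoint = ((7+-7)/2, (-10+11)/2, (-3+-12)/2) = (0, 0.5, -7.5)

(0, 0.5, -7.5)


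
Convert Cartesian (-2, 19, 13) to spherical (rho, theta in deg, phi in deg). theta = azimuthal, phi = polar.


rho = sqrt((-2)^2 + 19^2 + 13^2) = 23.1084
theta = atan2(19, -2) = 96.009 deg
phi = acos(13/23.1084) = 55.7666 deg

rho = 23.1084, theta = 96.009 deg, phi = 55.7666 deg


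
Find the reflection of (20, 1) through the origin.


Reflection through origin: (x, y) -> (-x, -y)
(20, 1) -> (-20, -1)

(-20, -1)


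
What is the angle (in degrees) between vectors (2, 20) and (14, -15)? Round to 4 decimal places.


dot = 2*14 + 20*-15 = -272
|u| = 20.0998, |v| = 20.5183
cos(angle) = -0.6595
angle = 131.2643 degrees

131.2643 degrees


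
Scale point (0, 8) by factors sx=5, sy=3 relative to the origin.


Scaling: (x*sx, y*sy) = (0*5, 8*3) = (0, 24)

(0, 24)


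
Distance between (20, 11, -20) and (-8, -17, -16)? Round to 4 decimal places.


d = sqrt((-8-20)^2 + (-17-11)^2 + (-16--20)^2) = 39.7995

39.7995


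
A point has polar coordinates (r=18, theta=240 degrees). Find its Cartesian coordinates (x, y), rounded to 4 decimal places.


x = 18 * cos(240) = -9
y = 18 * sin(240) = -15.5885

(-9, -15.5885)


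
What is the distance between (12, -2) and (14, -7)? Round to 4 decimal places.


d = sqrt((14-12)^2 + (-7--2)^2) = 5.3852

5.3852


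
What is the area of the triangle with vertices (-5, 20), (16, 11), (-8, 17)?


Area = |x1(y2-y3) + x2(y3-y1) + x3(y1-y2)| / 2
= |-5*(11-17) + 16*(17-20) + -8*(20-11)| / 2
= 45

45


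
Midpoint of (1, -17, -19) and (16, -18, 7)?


Midpoint = ((1+16)/2, (-17+-18)/2, (-19+7)/2) = (8.5, -17.5, -6)

(8.5, -17.5, -6)


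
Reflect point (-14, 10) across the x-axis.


Reflection across x-axis: (x, y) -> (x, -y)
(-14, 10) -> (-14, -10)

(-14, -10)


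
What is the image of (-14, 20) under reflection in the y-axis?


Reflection across y-axis: (x, y) -> (-x, y)
(-14, 20) -> (14, 20)

(14, 20)


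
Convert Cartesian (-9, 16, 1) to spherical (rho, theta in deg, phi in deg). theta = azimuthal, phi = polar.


rho = sqrt((-9)^2 + 16^2 + 1^2) = 18.3848
theta = atan2(16, -9) = 119.3578 deg
phi = acos(1/18.3848) = 86.882 deg

rho = 18.3848, theta = 119.3578 deg, phi = 86.882 deg


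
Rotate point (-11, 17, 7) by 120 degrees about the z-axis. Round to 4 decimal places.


x' = -11*cos(120) - 17*sin(120) = -9.2224
y' = -11*sin(120) + 17*cos(120) = -18.0263
z' = 7

(-9.2224, -18.0263, 7)


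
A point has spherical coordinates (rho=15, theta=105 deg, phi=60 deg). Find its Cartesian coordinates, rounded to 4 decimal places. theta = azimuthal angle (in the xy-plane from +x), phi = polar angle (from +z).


x = 15 * sin(60) * cos(105) = -3.3622
y = 15 * sin(60) * sin(105) = 12.5477
z = 15 * cos(60) = 7.5

(-3.3622, 12.5477, 7.5)


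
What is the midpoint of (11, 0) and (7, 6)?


Midpoint = ((11+7)/2, (0+6)/2) = (9, 3)

(9, 3)


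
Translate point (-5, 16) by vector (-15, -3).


Translation: (x+dx, y+dy) = (-5+-15, 16+-3) = (-20, 13)

(-20, 13)


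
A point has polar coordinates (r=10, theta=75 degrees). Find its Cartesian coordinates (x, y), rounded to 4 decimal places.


x = 10 * cos(75) = 2.5882
y = 10 * sin(75) = 9.6593

(2.5882, 9.6593)


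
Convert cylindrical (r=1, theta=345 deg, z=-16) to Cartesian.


x = 1 * cos(345) = 0.9659
y = 1 * sin(345) = -0.2588
z = -16

(0.9659, -0.2588, -16)


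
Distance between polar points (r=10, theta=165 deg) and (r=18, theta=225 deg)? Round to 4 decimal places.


d = sqrt(r1^2 + r2^2 - 2*r1*r2*cos(t2-t1))
d = sqrt(10^2 + 18^2 - 2*10*18*cos(225-165)) = 15.6205

15.6205


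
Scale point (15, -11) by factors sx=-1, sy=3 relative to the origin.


Scaling: (x*sx, y*sy) = (15*-1, -11*3) = (-15, -33)

(-15, -33)


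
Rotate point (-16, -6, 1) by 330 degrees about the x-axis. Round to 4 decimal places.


x' = -16
y' = -6*cos(330) - 1*sin(330) = -4.6962
z' = -6*sin(330) + 1*cos(330) = 3.866

(-16, -4.6962, 3.866)


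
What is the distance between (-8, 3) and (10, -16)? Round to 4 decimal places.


d = sqrt((10--8)^2 + (-16-3)^2) = 26.1725

26.1725


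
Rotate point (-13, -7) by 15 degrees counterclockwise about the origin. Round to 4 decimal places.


x' = -13*cos(15) - -7*sin(15) = -10.7453
y' = -13*sin(15) + -7*cos(15) = -10.1261

(-10.7453, -10.1261)


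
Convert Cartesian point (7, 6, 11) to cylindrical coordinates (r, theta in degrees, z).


r = sqrt(7^2 + 6^2) = 9.2195
theta = atan2(6, 7) = 40.6013 deg
z = 11

r = 9.2195, theta = 40.6013 deg, z = 11


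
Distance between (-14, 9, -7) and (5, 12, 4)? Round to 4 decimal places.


d = sqrt((5--14)^2 + (12-9)^2 + (4--7)^2) = 22.1585

22.1585


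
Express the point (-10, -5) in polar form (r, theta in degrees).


r = sqrt((-10)^2 + (-5)^2) = 11.1803
theta = atan2(-5, -10) = 206.5651 degrees

r = 11.1803, theta = 206.5651 degrees


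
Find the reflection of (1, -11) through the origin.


Reflection through origin: (x, y) -> (-x, -y)
(1, -11) -> (-1, 11)

(-1, 11)


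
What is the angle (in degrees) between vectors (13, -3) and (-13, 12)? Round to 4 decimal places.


dot = 13*-13 + -3*12 = -205
|u| = 13.3417, |v| = 17.6918
cos(angle) = -0.8685
angle = 150.2852 degrees

150.2852 degrees


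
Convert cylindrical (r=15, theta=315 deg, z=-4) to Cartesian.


x = 15 * cos(315) = 10.6066
y = 15 * sin(315) = -10.6066
z = -4

(10.6066, -10.6066, -4)


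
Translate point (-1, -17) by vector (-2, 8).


Translation: (x+dx, y+dy) = (-1+-2, -17+8) = (-3, -9)

(-3, -9)


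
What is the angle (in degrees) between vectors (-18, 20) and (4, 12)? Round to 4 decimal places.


dot = -18*4 + 20*12 = 168
|u| = 26.9072, |v| = 12.6491
cos(angle) = 0.4936
angle = 60.4222 degrees

60.4222 degrees


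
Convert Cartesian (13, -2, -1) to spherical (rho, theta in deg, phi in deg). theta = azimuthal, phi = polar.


rho = sqrt(13^2 + (-2)^2 + (-1)^2) = 13.1909
theta = atan2(-2, 13) = 351.2538 deg
phi = acos(-1/13.1909) = 94.3478 deg

rho = 13.1909, theta = 351.2538 deg, phi = 94.3478 deg


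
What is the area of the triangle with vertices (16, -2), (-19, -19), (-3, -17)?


Area = |x1(y2-y3) + x2(y3-y1) + x3(y1-y2)| / 2
= |16*(-19--17) + -19*(-17--2) + -3*(-2--19)| / 2
= 101

101


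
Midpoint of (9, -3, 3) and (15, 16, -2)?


Midpoint = ((9+15)/2, (-3+16)/2, (3+-2)/2) = (12, 6.5, 0.5)

(12, 6.5, 0.5)


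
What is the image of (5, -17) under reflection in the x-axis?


Reflection across x-axis: (x, y) -> (x, -y)
(5, -17) -> (5, 17)

(5, 17)


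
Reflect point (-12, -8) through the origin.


Reflection through origin: (x, y) -> (-x, -y)
(-12, -8) -> (12, 8)

(12, 8)


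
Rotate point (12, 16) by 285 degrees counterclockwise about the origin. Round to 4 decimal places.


x' = 12*cos(285) - 16*sin(285) = 18.5606
y' = 12*sin(285) + 16*cos(285) = -7.45

(18.5606, -7.45)


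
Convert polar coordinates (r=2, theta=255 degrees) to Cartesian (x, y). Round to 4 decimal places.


x = 2 * cos(255) = -0.5176
y = 2 * sin(255) = -1.9319

(-0.5176, -1.9319)


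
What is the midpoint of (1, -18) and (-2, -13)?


Midpoint = ((1+-2)/2, (-18+-13)/2) = (-0.5, -15.5)

(-0.5, -15.5)


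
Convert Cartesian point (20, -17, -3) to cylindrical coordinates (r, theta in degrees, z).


r = sqrt(20^2 + (-17)^2) = 26.2488
theta = atan2(-17, 20) = 319.6355 deg
z = -3

r = 26.2488, theta = 319.6355 deg, z = -3


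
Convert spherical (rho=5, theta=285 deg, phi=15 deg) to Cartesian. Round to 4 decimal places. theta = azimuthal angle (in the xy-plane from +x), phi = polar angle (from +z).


x = 5 * sin(15) * cos(285) = 0.3349
y = 5 * sin(15) * sin(285) = -1.25
z = 5 * cos(15) = 4.8296

(0.3349, -1.25, 4.8296)


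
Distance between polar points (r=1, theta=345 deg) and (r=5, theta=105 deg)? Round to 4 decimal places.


d = sqrt(r1^2 + r2^2 - 2*r1*r2*cos(t2-t1))
d = sqrt(1^2 + 5^2 - 2*1*5*cos(105-345)) = 5.5678

5.5678


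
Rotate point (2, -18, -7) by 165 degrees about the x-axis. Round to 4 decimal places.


x' = 2
y' = -18*cos(165) - -7*sin(165) = 19.1984
z' = -18*sin(165) + -7*cos(165) = 2.1027

(2, 19.1984, 2.1027)


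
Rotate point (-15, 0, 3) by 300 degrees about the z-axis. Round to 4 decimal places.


x' = -15*cos(300) - 0*sin(300) = -7.5
y' = -15*sin(300) + 0*cos(300) = 12.9904
z' = 3

(-7.5, 12.9904, 3)


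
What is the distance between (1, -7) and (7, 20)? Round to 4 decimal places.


d = sqrt((7-1)^2 + (20--7)^2) = 27.6586

27.6586


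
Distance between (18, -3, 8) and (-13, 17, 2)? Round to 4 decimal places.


d = sqrt((-13-18)^2 + (17--3)^2 + (2-8)^2) = 37.3765

37.3765


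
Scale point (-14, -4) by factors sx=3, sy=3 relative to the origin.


Scaling: (x*sx, y*sy) = (-14*3, -4*3) = (-42, -12)

(-42, -12)


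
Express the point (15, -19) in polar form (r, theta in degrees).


r = sqrt(15^2 + (-19)^2) = 24.2074
theta = atan2(-19, 15) = 308.2902 degrees

r = 24.2074, theta = 308.2902 degrees


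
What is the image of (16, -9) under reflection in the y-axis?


Reflection across y-axis: (x, y) -> (-x, y)
(16, -9) -> (-16, -9)

(-16, -9)


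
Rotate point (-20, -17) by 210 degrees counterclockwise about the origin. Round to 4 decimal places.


x' = -20*cos(210) - -17*sin(210) = 8.8205
y' = -20*sin(210) + -17*cos(210) = 24.7224

(8.8205, 24.7224)


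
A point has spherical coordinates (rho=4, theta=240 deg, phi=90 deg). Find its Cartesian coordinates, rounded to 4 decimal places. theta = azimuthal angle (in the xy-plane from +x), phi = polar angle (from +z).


x = 4 * sin(90) * cos(240) = -2
y = 4 * sin(90) * sin(240) = -3.4641
z = 4 * cos(90) = 0

(-2, -3.4641, 0)


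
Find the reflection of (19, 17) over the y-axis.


Reflection across y-axis: (x, y) -> (-x, y)
(19, 17) -> (-19, 17)

(-19, 17)


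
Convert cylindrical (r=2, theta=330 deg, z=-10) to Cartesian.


x = 2 * cos(330) = 1.7321
y = 2 * sin(330) = -1
z = -10

(1.7321, -1, -10)


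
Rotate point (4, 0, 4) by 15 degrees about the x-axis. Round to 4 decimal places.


x' = 4
y' = 0*cos(15) - 4*sin(15) = -1.0353
z' = 0*sin(15) + 4*cos(15) = 3.8637

(4, -1.0353, 3.8637)


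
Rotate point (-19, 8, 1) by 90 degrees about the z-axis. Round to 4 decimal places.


x' = -19*cos(90) - 8*sin(90) = -8
y' = -19*sin(90) + 8*cos(90) = -19
z' = 1

(-8, -19, 1)


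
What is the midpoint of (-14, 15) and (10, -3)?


Midpoint = ((-14+10)/2, (15+-3)/2) = (-2, 6)

(-2, 6)


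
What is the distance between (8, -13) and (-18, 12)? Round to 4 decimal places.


d = sqrt((-18-8)^2 + (12--13)^2) = 36.0694

36.0694


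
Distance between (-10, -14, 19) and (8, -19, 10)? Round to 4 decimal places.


d = sqrt((8--10)^2 + (-19--14)^2 + (10-19)^2) = 20.7364

20.7364


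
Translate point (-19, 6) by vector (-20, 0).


Translation: (x+dx, y+dy) = (-19+-20, 6+0) = (-39, 6)

(-39, 6)


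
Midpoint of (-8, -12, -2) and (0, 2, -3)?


Midpoint = ((-8+0)/2, (-12+2)/2, (-2+-3)/2) = (-4, -5, -2.5)

(-4, -5, -2.5)


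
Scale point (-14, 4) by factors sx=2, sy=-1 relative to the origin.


Scaling: (x*sx, y*sy) = (-14*2, 4*-1) = (-28, -4)

(-28, -4)


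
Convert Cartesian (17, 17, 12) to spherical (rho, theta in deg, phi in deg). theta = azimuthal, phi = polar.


rho = sqrt(17^2 + 17^2 + 12^2) = 26.8701
theta = atan2(17, 17) = 45 deg
phi = acos(12/26.8701) = 63.4746 deg

rho = 26.8701, theta = 45 deg, phi = 63.4746 deg


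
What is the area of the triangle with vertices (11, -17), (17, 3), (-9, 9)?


Area = |x1(y2-y3) + x2(y3-y1) + x3(y1-y2)| / 2
= |11*(3-9) + 17*(9--17) + -9*(-17-3)| / 2
= 278

278


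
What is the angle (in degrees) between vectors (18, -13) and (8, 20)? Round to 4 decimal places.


dot = 18*8 + -13*20 = -116
|u| = 22.2036, |v| = 21.5407
cos(angle) = -0.2425
angle = 104.0362 degrees

104.0362 degrees


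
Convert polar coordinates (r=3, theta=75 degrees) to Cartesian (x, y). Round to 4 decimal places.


x = 3 * cos(75) = 0.7765
y = 3 * sin(75) = 2.8978

(0.7765, 2.8978)


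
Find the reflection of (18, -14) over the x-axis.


Reflection across x-axis: (x, y) -> (x, -y)
(18, -14) -> (18, 14)

(18, 14)


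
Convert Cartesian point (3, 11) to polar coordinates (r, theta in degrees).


r = sqrt(3^2 + 11^2) = 11.4018
theta = atan2(11, 3) = 74.7449 degrees

r = 11.4018, theta = 74.7449 degrees


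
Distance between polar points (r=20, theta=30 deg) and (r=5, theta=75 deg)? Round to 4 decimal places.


d = sqrt(r1^2 + r2^2 - 2*r1*r2*cos(t2-t1))
d = sqrt(20^2 + 5^2 - 2*20*5*cos(75-30)) = 16.8398

16.8398


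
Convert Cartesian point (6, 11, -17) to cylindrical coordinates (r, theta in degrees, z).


r = sqrt(6^2 + 11^2) = 12.53
theta = atan2(11, 6) = 61.3895 deg
z = -17

r = 12.53, theta = 61.3895 deg, z = -17


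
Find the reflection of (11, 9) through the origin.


Reflection through origin: (x, y) -> (-x, -y)
(11, 9) -> (-11, -9)

(-11, -9)


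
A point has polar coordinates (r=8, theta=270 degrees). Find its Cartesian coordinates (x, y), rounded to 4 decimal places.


x = 8 * cos(270) = 0
y = 8 * sin(270) = -8

(0, -8)


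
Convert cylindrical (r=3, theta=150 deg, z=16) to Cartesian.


x = 3 * cos(150) = -2.5981
y = 3 * sin(150) = 1.5
z = 16

(-2.5981, 1.5, 16)


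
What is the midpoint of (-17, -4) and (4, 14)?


Midpoint = ((-17+4)/2, (-4+14)/2) = (-6.5, 5)

(-6.5, 5)


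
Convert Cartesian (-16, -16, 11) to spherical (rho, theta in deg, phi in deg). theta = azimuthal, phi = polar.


rho = sqrt((-16)^2 + (-16)^2 + 11^2) = 25.1595
theta = atan2(-16, -16) = 225 deg
phi = acos(11/25.1595) = 64.0739 deg

rho = 25.1595, theta = 225 deg, phi = 64.0739 deg


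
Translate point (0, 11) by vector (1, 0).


Translation: (x+dx, y+dy) = (0+1, 11+0) = (1, 11)

(1, 11)


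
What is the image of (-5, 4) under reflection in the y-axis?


Reflection across y-axis: (x, y) -> (-x, y)
(-5, 4) -> (5, 4)

(5, 4)


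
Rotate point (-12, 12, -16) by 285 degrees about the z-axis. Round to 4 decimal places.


x' = -12*cos(285) - 12*sin(285) = 8.4853
y' = -12*sin(285) + 12*cos(285) = 14.6969
z' = -16

(8.4853, 14.6969, -16)


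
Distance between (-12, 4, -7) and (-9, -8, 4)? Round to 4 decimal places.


d = sqrt((-9--12)^2 + (-8-4)^2 + (4--7)^2) = 16.5529

16.5529


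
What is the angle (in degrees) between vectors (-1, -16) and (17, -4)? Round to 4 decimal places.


dot = -1*17 + -16*-4 = 47
|u| = 16.0312, |v| = 17.4642
cos(angle) = 0.1679
angle = 80.3358 degrees

80.3358 degrees


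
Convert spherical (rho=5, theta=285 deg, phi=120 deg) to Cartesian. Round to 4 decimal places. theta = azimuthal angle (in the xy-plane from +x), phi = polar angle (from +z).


x = 5 * sin(120) * cos(285) = 1.1207
y = 5 * sin(120) * sin(285) = -4.1826
z = 5 * cos(120) = -2.5

(1.1207, -4.1826, -2.5)


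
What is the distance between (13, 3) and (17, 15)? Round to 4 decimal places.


d = sqrt((17-13)^2 + (15-3)^2) = 12.6491

12.6491


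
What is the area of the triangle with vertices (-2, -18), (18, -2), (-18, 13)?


Area = |x1(y2-y3) + x2(y3-y1) + x3(y1-y2)| / 2
= |-2*(-2-13) + 18*(13--18) + -18*(-18--2)| / 2
= 438

438


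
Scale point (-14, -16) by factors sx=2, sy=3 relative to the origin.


Scaling: (x*sx, y*sy) = (-14*2, -16*3) = (-28, -48)

(-28, -48)


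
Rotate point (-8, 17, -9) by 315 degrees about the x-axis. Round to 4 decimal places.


x' = -8
y' = 17*cos(315) - -9*sin(315) = 5.6569
z' = 17*sin(315) + -9*cos(315) = -18.3848

(-8, 5.6569, -18.3848)


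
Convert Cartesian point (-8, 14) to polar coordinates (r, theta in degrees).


r = sqrt((-8)^2 + 14^2) = 16.1245
theta = atan2(14, -8) = 119.7449 degrees

r = 16.1245, theta = 119.7449 degrees


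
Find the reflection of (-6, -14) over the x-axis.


Reflection across x-axis: (x, y) -> (x, -y)
(-6, -14) -> (-6, 14)

(-6, 14)


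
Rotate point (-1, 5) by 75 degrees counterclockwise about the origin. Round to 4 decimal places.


x' = -1*cos(75) - 5*sin(75) = -5.0884
y' = -1*sin(75) + 5*cos(75) = 0.3282

(-5.0884, 0.3282)


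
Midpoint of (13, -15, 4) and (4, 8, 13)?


Midpoint = ((13+4)/2, (-15+8)/2, (4+13)/2) = (8.5, -3.5, 8.5)

(8.5, -3.5, 8.5)


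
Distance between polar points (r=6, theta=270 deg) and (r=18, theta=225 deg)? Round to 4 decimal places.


d = sqrt(r1^2 + r2^2 - 2*r1*r2*cos(t2-t1))
d = sqrt(6^2 + 18^2 - 2*6*18*cos(225-270)) = 14.3967

14.3967


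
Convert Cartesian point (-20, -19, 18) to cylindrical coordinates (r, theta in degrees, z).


r = sqrt((-20)^2 + (-19)^2) = 27.5862
theta = atan2(-19, -20) = 223.5312 deg
z = 18

r = 27.5862, theta = 223.5312 deg, z = 18


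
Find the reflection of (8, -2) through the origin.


Reflection through origin: (x, y) -> (-x, -y)
(8, -2) -> (-8, 2)

(-8, 2)


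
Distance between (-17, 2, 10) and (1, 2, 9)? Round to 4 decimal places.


d = sqrt((1--17)^2 + (2-2)^2 + (9-10)^2) = 18.0278

18.0278


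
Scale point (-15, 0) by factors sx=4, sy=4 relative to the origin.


Scaling: (x*sx, y*sy) = (-15*4, 0*4) = (-60, 0)

(-60, 0)


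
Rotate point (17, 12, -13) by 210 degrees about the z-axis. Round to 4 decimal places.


x' = 17*cos(210) - 12*sin(210) = -8.7224
y' = 17*sin(210) + 12*cos(210) = -18.8923
z' = -13

(-8.7224, -18.8923, -13)


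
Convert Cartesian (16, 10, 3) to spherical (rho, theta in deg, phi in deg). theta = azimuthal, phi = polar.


rho = sqrt(16^2 + 10^2 + 3^2) = 19.105
theta = atan2(10, 16) = 32.0054 deg
phi = acos(3/19.105) = 80.9656 deg

rho = 19.105, theta = 32.0054 deg, phi = 80.9656 deg


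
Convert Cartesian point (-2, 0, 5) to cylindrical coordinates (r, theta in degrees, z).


r = sqrt((-2)^2 + 0^2) = 2
theta = atan2(0, -2) = 180 deg
z = 5

r = 2, theta = 180 deg, z = 5


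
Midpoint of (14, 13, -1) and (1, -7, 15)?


Midpoint = ((14+1)/2, (13+-7)/2, (-1+15)/2) = (7.5, 3, 7)

(7.5, 3, 7)


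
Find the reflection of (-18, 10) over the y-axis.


Reflection across y-axis: (x, y) -> (-x, y)
(-18, 10) -> (18, 10)

(18, 10)


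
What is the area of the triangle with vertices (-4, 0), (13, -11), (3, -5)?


Area = |x1(y2-y3) + x2(y3-y1) + x3(y1-y2)| / 2
= |-4*(-11--5) + 13*(-5-0) + 3*(0--11)| / 2
= 4

4


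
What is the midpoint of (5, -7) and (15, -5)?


Midpoint = ((5+15)/2, (-7+-5)/2) = (10, -6)

(10, -6)


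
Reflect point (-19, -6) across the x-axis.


Reflection across x-axis: (x, y) -> (x, -y)
(-19, -6) -> (-19, 6)

(-19, 6)


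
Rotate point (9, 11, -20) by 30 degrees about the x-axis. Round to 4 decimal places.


x' = 9
y' = 11*cos(30) - -20*sin(30) = 19.5263
z' = 11*sin(30) + -20*cos(30) = -11.8205

(9, 19.5263, -11.8205)


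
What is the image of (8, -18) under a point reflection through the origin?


Reflection through origin: (x, y) -> (-x, -y)
(8, -18) -> (-8, 18)

(-8, 18)


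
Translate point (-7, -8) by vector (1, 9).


Translation: (x+dx, y+dy) = (-7+1, -8+9) = (-6, 1)

(-6, 1)


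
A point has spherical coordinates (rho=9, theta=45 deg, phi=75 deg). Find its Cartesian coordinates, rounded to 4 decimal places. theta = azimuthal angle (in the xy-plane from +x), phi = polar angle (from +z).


x = 9 * sin(75) * cos(45) = 6.1471
y = 9 * sin(75) * sin(45) = 6.1471
z = 9 * cos(75) = 2.3294

(6.1471, 6.1471, 2.3294)


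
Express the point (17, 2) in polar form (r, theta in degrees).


r = sqrt(17^2 + 2^2) = 17.1172
theta = atan2(2, 17) = 6.7098 degrees

r = 17.1172, theta = 6.7098 degrees


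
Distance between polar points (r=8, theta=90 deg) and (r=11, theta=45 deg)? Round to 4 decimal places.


d = sqrt(r1^2 + r2^2 - 2*r1*r2*cos(t2-t1))
d = sqrt(8^2 + 11^2 - 2*8*11*cos(45-90)) = 7.7813

7.7813


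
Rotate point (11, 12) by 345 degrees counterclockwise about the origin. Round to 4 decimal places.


x' = 11*cos(345) - 12*sin(345) = 13.731
y' = 11*sin(345) + 12*cos(345) = 8.7441

(13.731, 8.7441)


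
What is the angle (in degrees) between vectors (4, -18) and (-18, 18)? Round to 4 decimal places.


dot = 4*-18 + -18*18 = -396
|u| = 18.4391, |v| = 25.4558
cos(angle) = -0.8437
angle = 147.5288 degrees

147.5288 degrees


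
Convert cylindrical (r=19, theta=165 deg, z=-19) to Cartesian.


x = 19 * cos(165) = -18.3526
y = 19 * sin(165) = 4.9176
z = -19

(-18.3526, 4.9176, -19)


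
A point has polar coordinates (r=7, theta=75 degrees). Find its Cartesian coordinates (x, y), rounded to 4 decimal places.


x = 7 * cos(75) = 1.8117
y = 7 * sin(75) = 6.7615

(1.8117, 6.7615)


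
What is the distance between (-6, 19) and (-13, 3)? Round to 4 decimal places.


d = sqrt((-13--6)^2 + (3-19)^2) = 17.4642

17.4642


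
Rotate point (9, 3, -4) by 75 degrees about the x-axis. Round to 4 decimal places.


x' = 9
y' = 3*cos(75) - -4*sin(75) = 4.6402
z' = 3*sin(75) + -4*cos(75) = 1.8625

(9, 4.6402, 1.8625)


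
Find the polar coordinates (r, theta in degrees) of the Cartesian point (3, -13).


r = sqrt(3^2 + (-13)^2) = 13.3417
theta = atan2(-13, 3) = 282.9946 degrees

r = 13.3417, theta = 282.9946 degrees


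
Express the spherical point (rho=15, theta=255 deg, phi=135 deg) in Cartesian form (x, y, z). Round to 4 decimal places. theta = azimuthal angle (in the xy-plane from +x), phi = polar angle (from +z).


x = 15 * sin(135) * cos(255) = -2.7452
y = 15 * sin(135) * sin(255) = -10.2452
z = 15 * cos(135) = -10.6066

(-2.7452, -10.2452, -10.6066)


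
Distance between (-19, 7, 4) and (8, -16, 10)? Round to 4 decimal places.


d = sqrt((8--19)^2 + (-16-7)^2 + (10-4)^2) = 35.9722

35.9722


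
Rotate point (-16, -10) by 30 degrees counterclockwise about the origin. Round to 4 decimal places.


x' = -16*cos(30) - -10*sin(30) = -8.8564
y' = -16*sin(30) + -10*cos(30) = -16.6603

(-8.8564, -16.6603)


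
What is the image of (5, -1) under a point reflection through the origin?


Reflection through origin: (x, y) -> (-x, -y)
(5, -1) -> (-5, 1)

(-5, 1)


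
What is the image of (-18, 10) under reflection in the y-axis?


Reflection across y-axis: (x, y) -> (-x, y)
(-18, 10) -> (18, 10)

(18, 10)


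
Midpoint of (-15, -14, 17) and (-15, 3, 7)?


Midpoint = ((-15+-15)/2, (-14+3)/2, (17+7)/2) = (-15, -5.5, 12)

(-15, -5.5, 12)


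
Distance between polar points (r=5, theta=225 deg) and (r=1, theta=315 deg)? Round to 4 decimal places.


d = sqrt(r1^2 + r2^2 - 2*r1*r2*cos(t2-t1))
d = sqrt(5^2 + 1^2 - 2*5*1*cos(315-225)) = 5.099

5.099


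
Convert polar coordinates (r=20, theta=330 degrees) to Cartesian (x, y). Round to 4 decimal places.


x = 20 * cos(330) = 17.3205
y = 20 * sin(330) = -10

(17.3205, -10)


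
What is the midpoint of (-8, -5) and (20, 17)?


Midpoint = ((-8+20)/2, (-5+17)/2) = (6, 6)

(6, 6)


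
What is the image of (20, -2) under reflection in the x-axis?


Reflection across x-axis: (x, y) -> (x, -y)
(20, -2) -> (20, 2)

(20, 2)


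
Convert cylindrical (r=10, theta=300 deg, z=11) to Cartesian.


x = 10 * cos(300) = 5
y = 10 * sin(300) = -8.6603
z = 11

(5, -8.6603, 11)


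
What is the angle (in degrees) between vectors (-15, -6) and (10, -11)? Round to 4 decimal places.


dot = -15*10 + -6*-11 = -84
|u| = 16.1555, |v| = 14.8661
cos(angle) = -0.3498
angle = 110.4723 degrees

110.4723 degrees


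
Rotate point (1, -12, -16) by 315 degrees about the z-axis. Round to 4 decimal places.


x' = 1*cos(315) - -12*sin(315) = -7.7782
y' = 1*sin(315) + -12*cos(315) = -9.1924
z' = -16

(-7.7782, -9.1924, -16)


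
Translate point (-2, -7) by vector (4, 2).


Translation: (x+dx, y+dy) = (-2+4, -7+2) = (2, -5)

(2, -5)


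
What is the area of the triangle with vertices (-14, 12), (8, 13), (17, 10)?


Area = |x1(y2-y3) + x2(y3-y1) + x3(y1-y2)| / 2
= |-14*(13-10) + 8*(10-12) + 17*(12-13)| / 2
= 37.5

37.5


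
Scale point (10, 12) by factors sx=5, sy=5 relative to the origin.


Scaling: (x*sx, y*sy) = (10*5, 12*5) = (50, 60)

(50, 60)


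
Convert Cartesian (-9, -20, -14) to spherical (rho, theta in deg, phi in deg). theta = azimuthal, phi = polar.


rho = sqrt((-9)^2 + (-20)^2 + (-14)^2) = 26.0192
theta = atan2(-20, -9) = 245.7723 deg
phi = acos(-14/26.0192) = 122.5519 deg

rho = 26.0192, theta = 245.7723 deg, phi = 122.5519 deg


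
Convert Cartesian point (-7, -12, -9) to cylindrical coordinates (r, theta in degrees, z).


r = sqrt((-7)^2 + (-12)^2) = 13.8924
theta = atan2(-12, -7) = 239.7436 deg
z = -9

r = 13.8924, theta = 239.7436 deg, z = -9


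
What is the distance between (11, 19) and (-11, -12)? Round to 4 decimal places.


d = sqrt((-11-11)^2 + (-12-19)^2) = 38.0132

38.0132


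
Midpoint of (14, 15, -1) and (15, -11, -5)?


Midpoint = ((14+15)/2, (15+-11)/2, (-1+-5)/2) = (14.5, 2, -3)

(14.5, 2, -3)


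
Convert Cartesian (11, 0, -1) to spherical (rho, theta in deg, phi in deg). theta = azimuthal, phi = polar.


rho = sqrt(11^2 + 0^2 + (-1)^2) = 11.0454
theta = atan2(0, 11) = 0 deg
phi = acos(-1/11.0454) = 95.1944 deg

rho = 11.0454, theta = 0 deg, phi = 95.1944 deg


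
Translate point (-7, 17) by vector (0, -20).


Translation: (x+dx, y+dy) = (-7+0, 17+-20) = (-7, -3)

(-7, -3)


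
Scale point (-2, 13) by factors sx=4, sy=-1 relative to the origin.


Scaling: (x*sx, y*sy) = (-2*4, 13*-1) = (-8, -13)

(-8, -13)


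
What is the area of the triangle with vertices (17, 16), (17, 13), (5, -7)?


Area = |x1(y2-y3) + x2(y3-y1) + x3(y1-y2)| / 2
= |17*(13--7) + 17*(-7-16) + 5*(16-13)| / 2
= 18

18


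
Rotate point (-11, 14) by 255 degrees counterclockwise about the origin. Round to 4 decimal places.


x' = -11*cos(255) - 14*sin(255) = 16.37
y' = -11*sin(255) + 14*cos(255) = 7.0017

(16.37, 7.0017)


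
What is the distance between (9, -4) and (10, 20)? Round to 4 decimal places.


d = sqrt((10-9)^2 + (20--4)^2) = 24.0208

24.0208


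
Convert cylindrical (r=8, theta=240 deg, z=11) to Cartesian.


x = 8 * cos(240) = -4
y = 8 * sin(240) = -6.9282
z = 11

(-4, -6.9282, 11)


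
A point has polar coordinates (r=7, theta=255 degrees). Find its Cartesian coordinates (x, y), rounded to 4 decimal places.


x = 7 * cos(255) = -1.8117
y = 7 * sin(255) = -6.7615

(-1.8117, -6.7615)


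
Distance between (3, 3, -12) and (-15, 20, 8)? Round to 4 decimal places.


d = sqrt((-15-3)^2 + (20-3)^2 + (8--12)^2) = 31.8277

31.8277


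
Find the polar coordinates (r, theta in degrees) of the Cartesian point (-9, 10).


r = sqrt((-9)^2 + 10^2) = 13.4536
theta = atan2(10, -9) = 131.9872 degrees

r = 13.4536, theta = 131.9872 degrees


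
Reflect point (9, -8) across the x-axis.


Reflection across x-axis: (x, y) -> (x, -y)
(9, -8) -> (9, 8)

(9, 8)


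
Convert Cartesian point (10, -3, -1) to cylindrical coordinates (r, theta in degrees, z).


r = sqrt(10^2 + (-3)^2) = 10.4403
theta = atan2(-3, 10) = 343.3008 deg
z = -1

r = 10.4403, theta = 343.3008 deg, z = -1


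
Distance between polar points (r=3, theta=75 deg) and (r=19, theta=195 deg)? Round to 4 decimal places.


d = sqrt(r1^2 + r2^2 - 2*r1*r2*cos(t2-t1))
d = sqrt(3^2 + 19^2 - 2*3*19*cos(195-75)) = 20.664

20.664


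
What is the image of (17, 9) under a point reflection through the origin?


Reflection through origin: (x, y) -> (-x, -y)
(17, 9) -> (-17, -9)

(-17, -9)


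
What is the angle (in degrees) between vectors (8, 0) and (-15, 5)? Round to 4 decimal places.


dot = 8*-15 + 0*5 = -120
|u| = 8, |v| = 15.8114
cos(angle) = -0.9487
angle = 161.5651 degrees

161.5651 degrees


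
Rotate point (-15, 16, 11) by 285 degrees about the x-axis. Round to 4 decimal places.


x' = -15
y' = 16*cos(285) - 11*sin(285) = 14.7663
z' = 16*sin(285) + 11*cos(285) = -12.6078

(-15, 14.7663, -12.6078)


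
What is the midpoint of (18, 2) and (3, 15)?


Midpoint = ((18+3)/2, (2+15)/2) = (10.5, 8.5)

(10.5, 8.5)


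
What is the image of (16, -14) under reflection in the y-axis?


Reflection across y-axis: (x, y) -> (-x, y)
(16, -14) -> (-16, -14)

(-16, -14)


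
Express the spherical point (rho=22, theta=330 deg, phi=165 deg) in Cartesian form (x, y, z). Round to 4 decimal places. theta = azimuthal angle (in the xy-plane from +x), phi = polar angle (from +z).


x = 22 * sin(165) * cos(330) = 4.9312
y = 22 * sin(165) * sin(330) = -2.847
z = 22 * cos(165) = -21.2504

(4.9312, -2.847, -21.2504)


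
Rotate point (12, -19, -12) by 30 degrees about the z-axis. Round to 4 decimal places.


x' = 12*cos(30) - -19*sin(30) = 19.8923
y' = 12*sin(30) + -19*cos(30) = -10.4545
z' = -12

(19.8923, -10.4545, -12)


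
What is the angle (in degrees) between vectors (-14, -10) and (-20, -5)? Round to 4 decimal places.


dot = -14*-20 + -10*-5 = 330
|u| = 17.2047, |v| = 20.6155
cos(angle) = 0.9304
angle = 21.5014 degrees

21.5014 degrees


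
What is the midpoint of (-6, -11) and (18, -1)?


Midpoint = ((-6+18)/2, (-11+-1)/2) = (6, -6)

(6, -6)


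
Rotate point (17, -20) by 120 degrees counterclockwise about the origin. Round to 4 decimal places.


x' = 17*cos(120) - -20*sin(120) = 8.8205
y' = 17*sin(120) + -20*cos(120) = 24.7224

(8.8205, 24.7224)


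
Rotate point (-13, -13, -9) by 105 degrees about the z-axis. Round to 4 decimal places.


x' = -13*cos(105) - -13*sin(105) = 15.9217
y' = -13*sin(105) + -13*cos(105) = -9.1924
z' = -9

(15.9217, -9.1924, -9)


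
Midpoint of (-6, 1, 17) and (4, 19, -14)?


Midpoint = ((-6+4)/2, (1+19)/2, (17+-14)/2) = (-1, 10, 1.5)

(-1, 10, 1.5)


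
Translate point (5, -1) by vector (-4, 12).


Translation: (x+dx, y+dy) = (5+-4, -1+12) = (1, 11)

(1, 11)


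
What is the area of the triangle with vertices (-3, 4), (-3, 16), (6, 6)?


Area = |x1(y2-y3) + x2(y3-y1) + x3(y1-y2)| / 2
= |-3*(16-6) + -3*(6-4) + 6*(4-16)| / 2
= 54

54


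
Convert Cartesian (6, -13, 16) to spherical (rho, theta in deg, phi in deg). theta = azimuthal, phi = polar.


rho = sqrt(6^2 + (-13)^2 + 16^2) = 21.4709
theta = atan2(-13, 6) = 294.7751 deg
phi = acos(16/21.4709) = 41.8242 deg

rho = 21.4709, theta = 294.7751 deg, phi = 41.8242 deg


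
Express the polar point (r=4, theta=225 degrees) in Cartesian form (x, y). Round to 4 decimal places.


x = 4 * cos(225) = -2.8284
y = 4 * sin(225) = -2.8284

(-2.8284, -2.8284)


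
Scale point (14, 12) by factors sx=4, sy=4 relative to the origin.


Scaling: (x*sx, y*sy) = (14*4, 12*4) = (56, 48)

(56, 48)


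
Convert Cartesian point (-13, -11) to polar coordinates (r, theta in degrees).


r = sqrt((-13)^2 + (-11)^2) = 17.0294
theta = atan2(-11, -13) = 220.2364 degrees

r = 17.0294, theta = 220.2364 degrees


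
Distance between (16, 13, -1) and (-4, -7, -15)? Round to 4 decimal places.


d = sqrt((-4-16)^2 + (-7-13)^2 + (-15--1)^2) = 31.5595

31.5595


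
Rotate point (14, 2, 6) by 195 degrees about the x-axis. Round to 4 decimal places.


x' = 14
y' = 2*cos(195) - 6*sin(195) = -0.3789
z' = 2*sin(195) + 6*cos(195) = -6.3132

(14, -0.3789, -6.3132)


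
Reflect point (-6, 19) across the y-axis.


Reflection across y-axis: (x, y) -> (-x, y)
(-6, 19) -> (6, 19)

(6, 19)


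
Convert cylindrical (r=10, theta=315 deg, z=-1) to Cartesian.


x = 10 * cos(315) = 7.0711
y = 10 * sin(315) = -7.0711
z = -1

(7.0711, -7.0711, -1)


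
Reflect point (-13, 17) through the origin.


Reflection through origin: (x, y) -> (-x, -y)
(-13, 17) -> (13, -17)

(13, -17)


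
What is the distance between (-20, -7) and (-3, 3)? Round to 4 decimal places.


d = sqrt((-3--20)^2 + (3--7)^2) = 19.7231

19.7231


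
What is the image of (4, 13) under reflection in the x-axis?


Reflection across x-axis: (x, y) -> (x, -y)
(4, 13) -> (4, -13)

(4, -13)


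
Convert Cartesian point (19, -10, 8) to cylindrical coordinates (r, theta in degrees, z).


r = sqrt(19^2 + (-10)^2) = 21.4709
theta = atan2(-10, 19) = 332.2415 deg
z = 8

r = 21.4709, theta = 332.2415 deg, z = 8


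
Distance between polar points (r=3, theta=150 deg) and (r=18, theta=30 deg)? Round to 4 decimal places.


d = sqrt(r1^2 + r2^2 - 2*r1*r2*cos(t2-t1))
d = sqrt(3^2 + 18^2 - 2*3*18*cos(30-150)) = 19.6723

19.6723


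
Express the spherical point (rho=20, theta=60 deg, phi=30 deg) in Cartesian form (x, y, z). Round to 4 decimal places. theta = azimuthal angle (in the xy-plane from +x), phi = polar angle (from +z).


x = 20 * sin(30) * cos(60) = 5
y = 20 * sin(30) * sin(60) = 8.6603
z = 20 * cos(30) = 17.3205

(5, 8.6603, 17.3205)


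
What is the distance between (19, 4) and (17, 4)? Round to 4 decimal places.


d = sqrt((17-19)^2 + (4-4)^2) = 2

2


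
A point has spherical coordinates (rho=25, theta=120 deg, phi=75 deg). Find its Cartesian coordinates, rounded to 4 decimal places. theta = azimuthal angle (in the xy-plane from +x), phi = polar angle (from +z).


x = 25 * sin(75) * cos(120) = -12.0741
y = 25 * sin(75) * sin(120) = 20.9129
z = 25 * cos(75) = 6.4705

(-12.0741, 20.9129, 6.4705)


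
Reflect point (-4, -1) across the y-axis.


Reflection across y-axis: (x, y) -> (-x, y)
(-4, -1) -> (4, -1)

(4, -1)


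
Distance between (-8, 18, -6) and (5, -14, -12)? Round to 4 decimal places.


d = sqrt((5--8)^2 + (-14-18)^2 + (-12--6)^2) = 35.0571

35.0571


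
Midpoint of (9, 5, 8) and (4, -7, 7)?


Midpoint = ((9+4)/2, (5+-7)/2, (8+7)/2) = (6.5, -1, 7.5)

(6.5, -1, 7.5)


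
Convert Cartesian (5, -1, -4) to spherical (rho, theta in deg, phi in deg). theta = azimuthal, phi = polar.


rho = sqrt(5^2 + (-1)^2 + (-4)^2) = 6.4807
theta = atan2(-1, 5) = 348.6901 deg
phi = acos(-4/6.4807) = 128.1129 deg

rho = 6.4807, theta = 348.6901 deg, phi = 128.1129 deg


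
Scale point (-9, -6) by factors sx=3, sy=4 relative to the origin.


Scaling: (x*sx, y*sy) = (-9*3, -6*4) = (-27, -24)

(-27, -24)


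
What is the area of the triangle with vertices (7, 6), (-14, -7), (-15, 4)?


Area = |x1(y2-y3) + x2(y3-y1) + x3(y1-y2)| / 2
= |7*(-7-4) + -14*(4-6) + -15*(6--7)| / 2
= 122

122


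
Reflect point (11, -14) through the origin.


Reflection through origin: (x, y) -> (-x, -y)
(11, -14) -> (-11, 14)

(-11, 14)


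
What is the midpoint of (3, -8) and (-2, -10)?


Midpoint = ((3+-2)/2, (-8+-10)/2) = (0.5, -9)

(0.5, -9)


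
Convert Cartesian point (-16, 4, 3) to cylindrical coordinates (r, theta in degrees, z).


r = sqrt((-16)^2 + 4^2) = 16.4924
theta = atan2(4, -16) = 165.9638 deg
z = 3

r = 16.4924, theta = 165.9638 deg, z = 3


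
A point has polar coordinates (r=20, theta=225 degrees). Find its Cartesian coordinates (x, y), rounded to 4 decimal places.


x = 20 * cos(225) = -14.1421
y = 20 * sin(225) = -14.1421

(-14.1421, -14.1421)


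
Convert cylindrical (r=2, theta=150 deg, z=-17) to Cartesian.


x = 2 * cos(150) = -1.7321
y = 2 * sin(150) = 1
z = -17

(-1.7321, 1, -17)


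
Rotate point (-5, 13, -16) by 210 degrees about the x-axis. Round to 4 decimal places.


x' = -5
y' = 13*cos(210) - -16*sin(210) = -19.2583
z' = 13*sin(210) + -16*cos(210) = 7.3564

(-5, -19.2583, 7.3564)


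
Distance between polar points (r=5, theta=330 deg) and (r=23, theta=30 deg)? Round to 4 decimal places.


d = sqrt(r1^2 + r2^2 - 2*r1*r2*cos(t2-t1))
d = sqrt(5^2 + 23^2 - 2*5*23*cos(30-330)) = 20.9523

20.9523


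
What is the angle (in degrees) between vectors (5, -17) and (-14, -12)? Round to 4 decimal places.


dot = 5*-14 + -17*-12 = 134
|u| = 17.72, |v| = 18.4391
cos(angle) = 0.4101
angle = 65.7882 degrees

65.7882 degrees


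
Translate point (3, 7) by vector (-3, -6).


Translation: (x+dx, y+dy) = (3+-3, 7+-6) = (0, 1)

(0, 1)


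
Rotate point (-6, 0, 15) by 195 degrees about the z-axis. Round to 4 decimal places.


x' = -6*cos(195) - 0*sin(195) = 5.7956
y' = -6*sin(195) + 0*cos(195) = 1.5529
z' = 15

(5.7956, 1.5529, 15)
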